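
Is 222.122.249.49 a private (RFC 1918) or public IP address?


RFC 1918 private ranges:
  10.0.0.0/8 (10.0.0.0 - 10.255.255.255)
  172.16.0.0/12 (172.16.0.0 - 172.31.255.255)
  192.168.0.0/16 (192.168.0.0 - 192.168.255.255)
Public (not in any RFC 1918 range)


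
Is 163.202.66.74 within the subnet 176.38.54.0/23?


Subnet network: 176.38.54.0
Test IP AND mask: 163.202.66.0
No, 163.202.66.74 is not in 176.38.54.0/23


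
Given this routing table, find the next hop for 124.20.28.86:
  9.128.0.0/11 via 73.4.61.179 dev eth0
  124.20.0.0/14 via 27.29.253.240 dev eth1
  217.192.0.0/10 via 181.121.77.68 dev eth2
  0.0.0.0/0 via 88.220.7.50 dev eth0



Longest prefix match for 124.20.28.86:
  /11 9.128.0.0: no
  /14 124.20.0.0: MATCH
  /10 217.192.0.0: no
  /0 0.0.0.0: MATCH
Selected: next-hop 27.29.253.240 via eth1 (matched /14)


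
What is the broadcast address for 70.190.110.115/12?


Network: 70.176.0.0/12
Host bits = 20
Set all host bits to 1:
Broadcast: 70.191.255.255


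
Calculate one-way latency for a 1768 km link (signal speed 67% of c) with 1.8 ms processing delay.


Speed = 0.67 * 3e5 km/s = 201000 km/s
Propagation delay = 1768 / 201000 = 0.0088 s = 8.796 ms
Processing delay = 1.8 ms
Total one-way latency = 10.596 ms


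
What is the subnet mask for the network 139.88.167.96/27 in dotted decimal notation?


/27 means 27 network bits, 5 host bits
Binary: 11111111111111111111111111100000
Mask: 255.255.255.224


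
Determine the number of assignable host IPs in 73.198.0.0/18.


Host bits = 32 - 18 = 14
Total addresses = 2^14 = 16384
Usable = total - 2 (network and broadcast)
Usable hosts: 16382


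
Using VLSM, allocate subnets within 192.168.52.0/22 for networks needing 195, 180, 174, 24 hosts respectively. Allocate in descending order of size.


195 hosts -> /24 (254 usable): 192.168.52.0/24
180 hosts -> /24 (254 usable): 192.168.53.0/24
174 hosts -> /24 (254 usable): 192.168.54.0/24
24 hosts -> /27 (30 usable): 192.168.55.0/27
Allocation: 192.168.52.0/24 (195 hosts, 254 usable); 192.168.53.0/24 (180 hosts, 254 usable); 192.168.54.0/24 (174 hosts, 254 usable); 192.168.55.0/27 (24 hosts, 30 usable)


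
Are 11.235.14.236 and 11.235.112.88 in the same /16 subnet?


Mask: 255.255.0.0
11.235.14.236 AND mask = 11.235.0.0
11.235.112.88 AND mask = 11.235.0.0
Yes, same subnet (11.235.0.0)


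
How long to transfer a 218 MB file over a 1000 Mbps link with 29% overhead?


Effective throughput = 1000 * (1 - 29/100) = 710 Mbps
File size in Mb = 218 * 8 = 1744 Mb
Time = 1744 / 710
Time = 2.4563 seconds


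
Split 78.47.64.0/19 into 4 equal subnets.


New prefix = 19 + 2 = 21
Each subnet has 2048 addresses
  78.47.64.0/21
  78.47.72.0/21
  78.47.80.0/21
  78.47.88.0/21
Subnets: 78.47.64.0/21, 78.47.72.0/21, 78.47.80.0/21, 78.47.88.0/21


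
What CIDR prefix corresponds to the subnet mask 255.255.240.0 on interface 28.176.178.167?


Binary: 11111111.11111111.11110000.00000000
Count leading 1s
Prefix: /20


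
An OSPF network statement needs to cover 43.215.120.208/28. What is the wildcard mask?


Subnet mask: 255.255.255.240
Wildcard = 255.255.255.255 - subnet mask
255 - 255 = 0
255 - 255 = 0
255 - 255 = 0
255 - 240 = 15
Wildcard: 0.0.0.15


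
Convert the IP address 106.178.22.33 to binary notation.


106 = 01101010
178 = 10110010
22 = 00010110
33 = 00100001
Binary: 01101010.10110010.00010110.00100001


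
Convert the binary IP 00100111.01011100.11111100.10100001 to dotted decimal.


00100111 = 39
01011100 = 92
11111100 = 252
10100001 = 161
IP: 39.92.252.161


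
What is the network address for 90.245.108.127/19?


IP:   01011010.11110101.01101100.01111111
Mask: 11111111.11111111.11100000.00000000
AND operation:
Net:  01011010.11110101.01100000.00000000
Network: 90.245.96.0/19


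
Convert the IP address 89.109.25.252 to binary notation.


89 = 01011001
109 = 01101101
25 = 00011001
252 = 11111100
Binary: 01011001.01101101.00011001.11111100


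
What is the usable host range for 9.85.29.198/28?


Network: 9.85.29.192
Broadcast: 9.85.29.207
First usable = network + 1
Last usable = broadcast - 1
Range: 9.85.29.193 to 9.85.29.206


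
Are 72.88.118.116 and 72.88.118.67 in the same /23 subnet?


Mask: 255.255.254.0
72.88.118.116 AND mask = 72.88.118.0
72.88.118.67 AND mask = 72.88.118.0
Yes, same subnet (72.88.118.0)


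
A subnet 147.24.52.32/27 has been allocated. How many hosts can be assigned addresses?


Host bits = 32 - 27 = 5
Total addresses = 2^5 = 32
Usable = total - 2 (network and broadcast)
Usable hosts: 30


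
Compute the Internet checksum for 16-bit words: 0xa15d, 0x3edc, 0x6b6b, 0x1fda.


Sum all words (with carry folding):
+ 0xa15d = 0xa15d
+ 0x3edc = 0xe039
+ 0x6b6b = 0x4ba5
+ 0x1fda = 0x6b7f
One's complement: ~0x6b7f
Checksum = 0x9480


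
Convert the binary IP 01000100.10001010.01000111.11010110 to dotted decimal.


01000100 = 68
10001010 = 138
01000111 = 71
11010110 = 214
IP: 68.138.71.214


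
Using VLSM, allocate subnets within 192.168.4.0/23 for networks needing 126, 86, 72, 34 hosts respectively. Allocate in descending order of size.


126 hosts -> /25 (126 usable): 192.168.4.0/25
86 hosts -> /25 (126 usable): 192.168.4.128/25
72 hosts -> /25 (126 usable): 192.168.5.0/25
34 hosts -> /26 (62 usable): 192.168.5.128/26
Allocation: 192.168.4.0/25 (126 hosts, 126 usable); 192.168.4.128/25 (86 hosts, 126 usable); 192.168.5.0/25 (72 hosts, 126 usable); 192.168.5.128/26 (34 hosts, 62 usable)


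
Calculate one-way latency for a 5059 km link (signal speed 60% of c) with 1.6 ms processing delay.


Speed = 0.6 * 3e5 km/s = 180000 km/s
Propagation delay = 5059 / 180000 = 0.0281 s = 28.1056 ms
Processing delay = 1.6 ms
Total one-way latency = 29.7056 ms


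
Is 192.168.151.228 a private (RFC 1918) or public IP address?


RFC 1918 private ranges:
  10.0.0.0/8 (10.0.0.0 - 10.255.255.255)
  172.16.0.0/12 (172.16.0.0 - 172.31.255.255)
  192.168.0.0/16 (192.168.0.0 - 192.168.255.255)
Private (in 192.168.0.0/16)


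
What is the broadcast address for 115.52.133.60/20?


Network: 115.52.128.0/20
Host bits = 12
Set all host bits to 1:
Broadcast: 115.52.143.255


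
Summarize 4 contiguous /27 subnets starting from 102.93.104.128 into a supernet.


Original prefix: /27
Number of subnets: 4 = 2^2
New prefix = 27 - 2 = 25
Supernet: 102.93.104.128/25


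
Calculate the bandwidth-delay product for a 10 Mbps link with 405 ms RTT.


BDP = bandwidth * RTT
= 10 Mbps * 405 ms
= 10 * 1e6 * 405 / 1000 bits
= 4050000 bits
= 506250 bytes
= 494.3848 KB
BDP = 4050000 bits (506250 bytes)


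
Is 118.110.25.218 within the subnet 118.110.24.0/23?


Subnet network: 118.110.24.0
Test IP AND mask: 118.110.24.0
Yes, 118.110.25.218 is in 118.110.24.0/23


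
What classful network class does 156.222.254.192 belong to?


First octet: 156
Binary: 10011100
10xxxxxx -> Class B (128-191)
Class B, default mask 255.255.0.0 (/16)


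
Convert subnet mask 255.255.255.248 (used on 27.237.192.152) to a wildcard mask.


Subnet mask: 255.255.255.248
Wildcard = 255.255.255.255 - subnet mask
255 - 255 = 0
255 - 255 = 0
255 - 255 = 0
255 - 248 = 7
Wildcard: 0.0.0.7


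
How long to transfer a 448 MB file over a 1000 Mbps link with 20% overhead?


Effective throughput = 1000 * (1 - 20/100) = 800 Mbps
File size in Mb = 448 * 8 = 3584 Mb
Time = 3584 / 800
Time = 4.48 seconds


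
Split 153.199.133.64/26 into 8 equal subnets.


New prefix = 26 + 3 = 29
Each subnet has 8 addresses
  153.199.133.64/29
  153.199.133.72/29
  153.199.133.80/29
  153.199.133.88/29
  153.199.133.96/29
  153.199.133.104/29
  153.199.133.112/29
  153.199.133.120/29
Subnets: 153.199.133.64/29, 153.199.133.72/29, 153.199.133.80/29, 153.199.133.88/29, 153.199.133.96/29, 153.199.133.104/29, 153.199.133.112/29, 153.199.133.120/29


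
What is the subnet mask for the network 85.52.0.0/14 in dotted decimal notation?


/14 means 14 network bits, 18 host bits
Binary: 11111111111111000000000000000000
Mask: 255.252.0.0


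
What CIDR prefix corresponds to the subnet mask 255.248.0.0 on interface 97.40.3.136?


Binary: 11111111.11111000.00000000.00000000
Count leading 1s
Prefix: /13


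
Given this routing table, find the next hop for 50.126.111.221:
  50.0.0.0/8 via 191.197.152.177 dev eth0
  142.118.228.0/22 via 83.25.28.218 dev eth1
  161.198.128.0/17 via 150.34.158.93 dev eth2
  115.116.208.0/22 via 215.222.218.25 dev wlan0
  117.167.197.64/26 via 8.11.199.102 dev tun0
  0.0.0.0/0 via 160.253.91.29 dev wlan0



Longest prefix match for 50.126.111.221:
  /8 50.0.0.0: MATCH
  /22 142.118.228.0: no
  /17 161.198.128.0: no
  /22 115.116.208.0: no
  /26 117.167.197.64: no
  /0 0.0.0.0: MATCH
Selected: next-hop 191.197.152.177 via eth0 (matched /8)


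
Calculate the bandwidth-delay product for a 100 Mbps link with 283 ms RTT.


BDP = bandwidth * RTT
= 100 Mbps * 283 ms
= 100 * 1e6 * 283 / 1000 bits
= 28300000 bits
= 3537500 bytes
= 3454.5898 KB
BDP = 28300000 bits (3537500 bytes)


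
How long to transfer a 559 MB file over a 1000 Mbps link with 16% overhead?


Effective throughput = 1000 * (1 - 16/100) = 840 Mbps
File size in Mb = 559 * 8 = 4472 Mb
Time = 4472 / 840
Time = 5.3238 seconds


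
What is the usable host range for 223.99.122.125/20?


Network: 223.99.112.0
Broadcast: 223.99.127.255
First usable = network + 1
Last usable = broadcast - 1
Range: 223.99.112.1 to 223.99.127.254


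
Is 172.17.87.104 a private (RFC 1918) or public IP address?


RFC 1918 private ranges:
  10.0.0.0/8 (10.0.0.0 - 10.255.255.255)
  172.16.0.0/12 (172.16.0.0 - 172.31.255.255)
  192.168.0.0/16 (192.168.0.0 - 192.168.255.255)
Private (in 172.16.0.0/12)


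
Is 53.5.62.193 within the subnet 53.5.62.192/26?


Subnet network: 53.5.62.192
Test IP AND mask: 53.5.62.192
Yes, 53.5.62.193 is in 53.5.62.192/26


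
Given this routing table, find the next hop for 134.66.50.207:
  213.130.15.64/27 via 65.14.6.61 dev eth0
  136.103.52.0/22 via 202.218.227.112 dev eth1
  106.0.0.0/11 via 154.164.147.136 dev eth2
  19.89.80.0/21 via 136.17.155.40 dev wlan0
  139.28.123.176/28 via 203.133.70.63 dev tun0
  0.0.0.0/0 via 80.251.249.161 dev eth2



Longest prefix match for 134.66.50.207:
  /27 213.130.15.64: no
  /22 136.103.52.0: no
  /11 106.0.0.0: no
  /21 19.89.80.0: no
  /28 139.28.123.176: no
  /0 0.0.0.0: MATCH
Selected: next-hop 80.251.249.161 via eth2 (matched /0)


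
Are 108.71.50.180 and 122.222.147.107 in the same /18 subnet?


Mask: 255.255.192.0
108.71.50.180 AND mask = 108.71.0.0
122.222.147.107 AND mask = 122.222.128.0
No, different subnets (108.71.0.0 vs 122.222.128.0)


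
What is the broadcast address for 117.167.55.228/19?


Network: 117.167.32.0/19
Host bits = 13
Set all host bits to 1:
Broadcast: 117.167.63.255


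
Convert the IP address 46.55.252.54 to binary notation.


46 = 00101110
55 = 00110111
252 = 11111100
54 = 00110110
Binary: 00101110.00110111.11111100.00110110


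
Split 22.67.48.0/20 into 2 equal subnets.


New prefix = 20 + 1 = 21
Each subnet has 2048 addresses
  22.67.48.0/21
  22.67.56.0/21
Subnets: 22.67.48.0/21, 22.67.56.0/21


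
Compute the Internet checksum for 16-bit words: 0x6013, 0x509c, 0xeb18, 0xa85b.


Sum all words (with carry folding):
+ 0x6013 = 0x6013
+ 0x509c = 0xb0af
+ 0xeb18 = 0x9bc8
+ 0xa85b = 0x4424
One's complement: ~0x4424
Checksum = 0xbbdb


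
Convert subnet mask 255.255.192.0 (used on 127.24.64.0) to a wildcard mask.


Subnet mask: 255.255.192.0
Wildcard = 255.255.255.255 - subnet mask
255 - 255 = 0
255 - 255 = 0
255 - 192 = 63
255 - 0 = 255
Wildcard: 0.0.63.255


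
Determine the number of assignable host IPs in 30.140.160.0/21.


Host bits = 32 - 21 = 11
Total addresses = 2^11 = 2048
Usable = total - 2 (network and broadcast)
Usable hosts: 2046


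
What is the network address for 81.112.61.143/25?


IP:   01010001.01110000.00111101.10001111
Mask: 11111111.11111111.11111111.10000000
AND operation:
Net:  01010001.01110000.00111101.10000000
Network: 81.112.61.128/25


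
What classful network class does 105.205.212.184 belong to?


First octet: 105
Binary: 01101001
0xxxxxxx -> Class A (1-126)
Class A, default mask 255.0.0.0 (/8)


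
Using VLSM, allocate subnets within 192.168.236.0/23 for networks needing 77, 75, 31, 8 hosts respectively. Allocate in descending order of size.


77 hosts -> /25 (126 usable): 192.168.236.0/25
75 hosts -> /25 (126 usable): 192.168.236.128/25
31 hosts -> /26 (62 usable): 192.168.237.0/26
8 hosts -> /28 (14 usable): 192.168.237.64/28
Allocation: 192.168.236.0/25 (77 hosts, 126 usable); 192.168.236.128/25 (75 hosts, 126 usable); 192.168.237.0/26 (31 hosts, 62 usable); 192.168.237.64/28 (8 hosts, 14 usable)


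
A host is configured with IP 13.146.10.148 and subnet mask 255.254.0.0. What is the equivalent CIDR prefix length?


Binary: 11111111.11111110.00000000.00000000
Count leading 1s
Prefix: /15


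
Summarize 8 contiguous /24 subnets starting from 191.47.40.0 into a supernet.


Original prefix: /24
Number of subnets: 8 = 2^3
New prefix = 24 - 3 = 21
Supernet: 191.47.40.0/21


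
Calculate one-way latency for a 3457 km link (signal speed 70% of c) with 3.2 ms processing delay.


Speed = 0.7 * 3e5 km/s = 210000 km/s
Propagation delay = 3457 / 210000 = 0.0165 s = 16.4619 ms
Processing delay = 3.2 ms
Total one-way latency = 19.6619 ms


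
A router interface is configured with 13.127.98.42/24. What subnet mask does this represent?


/24 means 24 network bits, 8 host bits
Binary: 11111111111111111111111100000000
Mask: 255.255.255.0


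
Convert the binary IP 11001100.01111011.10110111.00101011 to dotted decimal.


11001100 = 204
01111011 = 123
10110111 = 183
00101011 = 43
IP: 204.123.183.43


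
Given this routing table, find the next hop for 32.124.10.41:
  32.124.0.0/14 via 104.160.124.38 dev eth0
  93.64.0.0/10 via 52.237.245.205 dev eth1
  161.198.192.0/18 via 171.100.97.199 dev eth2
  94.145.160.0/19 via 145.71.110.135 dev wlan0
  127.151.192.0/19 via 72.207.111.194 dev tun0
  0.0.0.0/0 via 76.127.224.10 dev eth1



Longest prefix match for 32.124.10.41:
  /14 32.124.0.0: MATCH
  /10 93.64.0.0: no
  /18 161.198.192.0: no
  /19 94.145.160.0: no
  /19 127.151.192.0: no
  /0 0.0.0.0: MATCH
Selected: next-hop 104.160.124.38 via eth0 (matched /14)


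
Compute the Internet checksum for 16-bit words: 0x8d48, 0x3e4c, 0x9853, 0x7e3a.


Sum all words (with carry folding):
+ 0x8d48 = 0x8d48
+ 0x3e4c = 0xcb94
+ 0x9853 = 0x63e8
+ 0x7e3a = 0xe222
One's complement: ~0xe222
Checksum = 0x1ddd


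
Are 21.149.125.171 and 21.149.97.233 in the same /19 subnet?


Mask: 255.255.224.0
21.149.125.171 AND mask = 21.149.96.0
21.149.97.233 AND mask = 21.149.96.0
Yes, same subnet (21.149.96.0)


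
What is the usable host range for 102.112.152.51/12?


Network: 102.112.0.0
Broadcast: 102.127.255.255
First usable = network + 1
Last usable = broadcast - 1
Range: 102.112.0.1 to 102.127.255.254


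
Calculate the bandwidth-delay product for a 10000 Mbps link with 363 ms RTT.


BDP = bandwidth * RTT
= 10000 Mbps * 363 ms
= 10000 * 1e6 * 363 / 1000 bits
= 3630000000 bits
= 453750000 bytes
= 443115.2344 KB
BDP = 3630000000 bits (453750000 bytes)


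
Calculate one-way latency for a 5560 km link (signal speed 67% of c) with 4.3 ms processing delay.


Speed = 0.67 * 3e5 km/s = 201000 km/s
Propagation delay = 5560 / 201000 = 0.0277 s = 27.6617 ms
Processing delay = 4.3 ms
Total one-way latency = 31.9617 ms


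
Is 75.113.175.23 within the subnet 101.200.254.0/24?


Subnet network: 101.200.254.0
Test IP AND mask: 75.113.175.0
No, 75.113.175.23 is not in 101.200.254.0/24


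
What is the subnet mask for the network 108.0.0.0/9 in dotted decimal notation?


/9 means 9 network bits, 23 host bits
Binary: 11111111100000000000000000000000
Mask: 255.128.0.0


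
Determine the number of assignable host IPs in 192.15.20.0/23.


Host bits = 32 - 23 = 9
Total addresses = 2^9 = 512
Usable = total - 2 (network and broadcast)
Usable hosts: 510


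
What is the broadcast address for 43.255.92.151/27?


Network: 43.255.92.128/27
Host bits = 5
Set all host bits to 1:
Broadcast: 43.255.92.159


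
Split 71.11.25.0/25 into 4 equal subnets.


New prefix = 25 + 2 = 27
Each subnet has 32 addresses
  71.11.25.0/27
  71.11.25.32/27
  71.11.25.64/27
  71.11.25.96/27
Subnets: 71.11.25.0/27, 71.11.25.32/27, 71.11.25.64/27, 71.11.25.96/27


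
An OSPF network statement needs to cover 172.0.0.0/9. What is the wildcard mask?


Subnet mask: 255.128.0.0
Wildcard = 255.255.255.255 - subnet mask
255 - 255 = 0
255 - 128 = 127
255 - 0 = 255
255 - 0 = 255
Wildcard: 0.127.255.255


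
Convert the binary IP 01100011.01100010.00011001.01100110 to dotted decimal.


01100011 = 99
01100010 = 98
00011001 = 25
01100110 = 102
IP: 99.98.25.102


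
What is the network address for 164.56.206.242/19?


IP:   10100100.00111000.11001110.11110010
Mask: 11111111.11111111.11100000.00000000
AND operation:
Net:  10100100.00111000.11000000.00000000
Network: 164.56.192.0/19


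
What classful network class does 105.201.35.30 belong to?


First octet: 105
Binary: 01101001
0xxxxxxx -> Class A (1-126)
Class A, default mask 255.0.0.0 (/8)


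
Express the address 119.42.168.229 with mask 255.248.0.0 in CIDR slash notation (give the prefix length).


Binary: 11111111.11111000.00000000.00000000
Count leading 1s
Prefix: /13


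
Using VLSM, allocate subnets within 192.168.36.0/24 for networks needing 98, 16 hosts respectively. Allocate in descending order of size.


98 hosts -> /25 (126 usable): 192.168.36.0/25
16 hosts -> /27 (30 usable): 192.168.36.128/27
Allocation: 192.168.36.0/25 (98 hosts, 126 usable); 192.168.36.128/27 (16 hosts, 30 usable)


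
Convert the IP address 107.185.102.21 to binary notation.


107 = 01101011
185 = 10111001
102 = 01100110
21 = 00010101
Binary: 01101011.10111001.01100110.00010101


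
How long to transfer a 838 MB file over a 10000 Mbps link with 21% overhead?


Effective throughput = 10000 * (1 - 21/100) = 7900 Mbps
File size in Mb = 838 * 8 = 6704 Mb
Time = 6704 / 7900
Time = 0.8486 seconds


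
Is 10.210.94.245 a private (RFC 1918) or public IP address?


RFC 1918 private ranges:
  10.0.0.0/8 (10.0.0.0 - 10.255.255.255)
  172.16.0.0/12 (172.16.0.0 - 172.31.255.255)
  192.168.0.0/16 (192.168.0.0 - 192.168.255.255)
Private (in 10.0.0.0/8)


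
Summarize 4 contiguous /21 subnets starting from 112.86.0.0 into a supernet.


Original prefix: /21
Number of subnets: 4 = 2^2
New prefix = 21 - 2 = 19
Supernet: 112.86.0.0/19


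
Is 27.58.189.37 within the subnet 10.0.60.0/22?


Subnet network: 10.0.60.0
Test IP AND mask: 27.58.188.0
No, 27.58.189.37 is not in 10.0.60.0/22


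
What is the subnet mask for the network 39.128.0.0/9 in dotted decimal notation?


/9 means 9 network bits, 23 host bits
Binary: 11111111100000000000000000000000
Mask: 255.128.0.0


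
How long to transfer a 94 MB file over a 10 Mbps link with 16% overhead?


Effective throughput = 10 * (1 - 16/100) = 8.4 Mbps
File size in Mb = 94 * 8 = 752 Mb
Time = 752 / 8.4
Time = 89.5238 seconds


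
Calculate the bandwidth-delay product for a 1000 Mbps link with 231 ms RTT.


BDP = bandwidth * RTT
= 1000 Mbps * 231 ms
= 1000 * 1e6 * 231 / 1000 bits
= 231000000 bits
= 28875000 bytes
= 28198.2422 KB
BDP = 231000000 bits (28875000 bytes)


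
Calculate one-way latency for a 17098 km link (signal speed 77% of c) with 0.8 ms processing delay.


Speed = 0.77 * 3e5 km/s = 231000 km/s
Propagation delay = 17098 / 231000 = 0.074 s = 74.0173 ms
Processing delay = 0.8 ms
Total one-way latency = 74.8173 ms


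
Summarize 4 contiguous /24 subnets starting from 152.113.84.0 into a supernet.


Original prefix: /24
Number of subnets: 4 = 2^2
New prefix = 24 - 2 = 22
Supernet: 152.113.84.0/22


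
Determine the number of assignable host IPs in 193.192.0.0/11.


Host bits = 32 - 11 = 21
Total addresses = 2^21 = 2097152
Usable = total - 2 (network and broadcast)
Usable hosts: 2097150


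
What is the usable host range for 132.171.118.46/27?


Network: 132.171.118.32
Broadcast: 132.171.118.63
First usable = network + 1
Last usable = broadcast - 1
Range: 132.171.118.33 to 132.171.118.62


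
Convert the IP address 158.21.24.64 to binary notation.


158 = 10011110
21 = 00010101
24 = 00011000
64 = 01000000
Binary: 10011110.00010101.00011000.01000000


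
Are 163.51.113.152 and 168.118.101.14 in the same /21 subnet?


Mask: 255.255.248.0
163.51.113.152 AND mask = 163.51.112.0
168.118.101.14 AND mask = 168.118.96.0
No, different subnets (163.51.112.0 vs 168.118.96.0)


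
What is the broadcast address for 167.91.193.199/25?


Network: 167.91.193.128/25
Host bits = 7
Set all host bits to 1:
Broadcast: 167.91.193.255


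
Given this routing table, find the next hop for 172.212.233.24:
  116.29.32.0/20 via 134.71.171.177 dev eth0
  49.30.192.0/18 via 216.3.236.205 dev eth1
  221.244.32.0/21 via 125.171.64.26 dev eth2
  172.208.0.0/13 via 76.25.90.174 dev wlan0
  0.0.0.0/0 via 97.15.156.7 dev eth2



Longest prefix match for 172.212.233.24:
  /20 116.29.32.0: no
  /18 49.30.192.0: no
  /21 221.244.32.0: no
  /13 172.208.0.0: MATCH
  /0 0.0.0.0: MATCH
Selected: next-hop 76.25.90.174 via wlan0 (matched /13)


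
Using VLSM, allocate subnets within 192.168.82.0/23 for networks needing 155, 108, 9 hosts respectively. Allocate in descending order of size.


155 hosts -> /24 (254 usable): 192.168.82.0/24
108 hosts -> /25 (126 usable): 192.168.83.0/25
9 hosts -> /28 (14 usable): 192.168.83.128/28
Allocation: 192.168.82.0/24 (155 hosts, 254 usable); 192.168.83.0/25 (108 hosts, 126 usable); 192.168.83.128/28 (9 hosts, 14 usable)


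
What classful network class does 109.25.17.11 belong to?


First octet: 109
Binary: 01101101
0xxxxxxx -> Class A (1-126)
Class A, default mask 255.0.0.0 (/8)


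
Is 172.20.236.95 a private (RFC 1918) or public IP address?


RFC 1918 private ranges:
  10.0.0.0/8 (10.0.0.0 - 10.255.255.255)
  172.16.0.0/12 (172.16.0.0 - 172.31.255.255)
  192.168.0.0/16 (192.168.0.0 - 192.168.255.255)
Private (in 172.16.0.0/12)


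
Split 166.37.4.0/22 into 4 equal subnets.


New prefix = 22 + 2 = 24
Each subnet has 256 addresses
  166.37.4.0/24
  166.37.5.0/24
  166.37.6.0/24
  166.37.7.0/24
Subnets: 166.37.4.0/24, 166.37.5.0/24, 166.37.6.0/24, 166.37.7.0/24


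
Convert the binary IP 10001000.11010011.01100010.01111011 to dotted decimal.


10001000 = 136
11010011 = 211
01100010 = 98
01111011 = 123
IP: 136.211.98.123


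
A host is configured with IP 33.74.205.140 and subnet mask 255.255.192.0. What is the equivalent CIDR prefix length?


Binary: 11111111.11111111.11000000.00000000
Count leading 1s
Prefix: /18


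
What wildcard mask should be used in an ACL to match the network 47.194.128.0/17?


Subnet mask: 255.255.128.0
Wildcard = 255.255.255.255 - subnet mask
255 - 255 = 0
255 - 255 = 0
255 - 128 = 127
255 - 0 = 255
Wildcard: 0.0.127.255


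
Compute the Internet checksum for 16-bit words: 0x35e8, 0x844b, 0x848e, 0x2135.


Sum all words (with carry folding):
+ 0x35e8 = 0x35e8
+ 0x844b = 0xba33
+ 0x848e = 0x3ec2
+ 0x2135 = 0x5ff7
One's complement: ~0x5ff7
Checksum = 0xa008


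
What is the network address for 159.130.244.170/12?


IP:   10011111.10000010.11110100.10101010
Mask: 11111111.11110000.00000000.00000000
AND operation:
Net:  10011111.10000000.00000000.00000000
Network: 159.128.0.0/12


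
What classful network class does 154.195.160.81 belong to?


First octet: 154
Binary: 10011010
10xxxxxx -> Class B (128-191)
Class B, default mask 255.255.0.0 (/16)


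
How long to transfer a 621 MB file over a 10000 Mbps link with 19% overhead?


Effective throughput = 10000 * (1 - 19/100) = 8100.0 Mbps
File size in Mb = 621 * 8 = 4968 Mb
Time = 4968 / 8100.0
Time = 0.6133 seconds


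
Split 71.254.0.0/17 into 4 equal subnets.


New prefix = 17 + 2 = 19
Each subnet has 8192 addresses
  71.254.0.0/19
  71.254.32.0/19
  71.254.64.0/19
  71.254.96.0/19
Subnets: 71.254.0.0/19, 71.254.32.0/19, 71.254.64.0/19, 71.254.96.0/19


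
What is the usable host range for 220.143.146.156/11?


Network: 220.128.0.0
Broadcast: 220.159.255.255
First usable = network + 1
Last usable = broadcast - 1
Range: 220.128.0.1 to 220.159.255.254


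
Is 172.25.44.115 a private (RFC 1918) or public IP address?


RFC 1918 private ranges:
  10.0.0.0/8 (10.0.0.0 - 10.255.255.255)
  172.16.0.0/12 (172.16.0.0 - 172.31.255.255)
  192.168.0.0/16 (192.168.0.0 - 192.168.255.255)
Private (in 172.16.0.0/12)


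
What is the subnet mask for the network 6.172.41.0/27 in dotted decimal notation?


/27 means 27 network bits, 5 host bits
Binary: 11111111111111111111111111100000
Mask: 255.255.255.224


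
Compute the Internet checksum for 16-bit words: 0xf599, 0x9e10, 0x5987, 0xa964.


Sum all words (with carry folding):
+ 0xf599 = 0xf599
+ 0x9e10 = 0x93aa
+ 0x5987 = 0xed31
+ 0xa964 = 0x9696
One's complement: ~0x9696
Checksum = 0x6969


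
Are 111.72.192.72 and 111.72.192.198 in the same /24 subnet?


Mask: 255.255.255.0
111.72.192.72 AND mask = 111.72.192.0
111.72.192.198 AND mask = 111.72.192.0
Yes, same subnet (111.72.192.0)


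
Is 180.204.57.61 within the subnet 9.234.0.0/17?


Subnet network: 9.234.0.0
Test IP AND mask: 180.204.0.0
No, 180.204.57.61 is not in 9.234.0.0/17


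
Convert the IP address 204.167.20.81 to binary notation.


204 = 11001100
167 = 10100111
20 = 00010100
81 = 01010001
Binary: 11001100.10100111.00010100.01010001


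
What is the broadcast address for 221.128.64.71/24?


Network: 221.128.64.0/24
Host bits = 8
Set all host bits to 1:
Broadcast: 221.128.64.255


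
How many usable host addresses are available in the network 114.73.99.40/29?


Host bits = 32 - 29 = 3
Total addresses = 2^3 = 8
Usable = total - 2 (network and broadcast)
Usable hosts: 6


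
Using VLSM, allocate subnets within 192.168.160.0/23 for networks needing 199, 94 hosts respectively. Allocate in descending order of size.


199 hosts -> /24 (254 usable): 192.168.160.0/24
94 hosts -> /25 (126 usable): 192.168.161.0/25
Allocation: 192.168.160.0/24 (199 hosts, 254 usable); 192.168.161.0/25 (94 hosts, 126 usable)


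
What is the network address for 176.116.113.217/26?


IP:   10110000.01110100.01110001.11011001
Mask: 11111111.11111111.11111111.11000000
AND operation:
Net:  10110000.01110100.01110001.11000000
Network: 176.116.113.192/26


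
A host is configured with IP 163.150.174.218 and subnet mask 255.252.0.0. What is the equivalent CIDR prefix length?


Binary: 11111111.11111100.00000000.00000000
Count leading 1s
Prefix: /14


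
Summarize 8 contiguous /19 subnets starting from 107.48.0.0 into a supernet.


Original prefix: /19
Number of subnets: 8 = 2^3
New prefix = 19 - 3 = 16
Supernet: 107.48.0.0/16


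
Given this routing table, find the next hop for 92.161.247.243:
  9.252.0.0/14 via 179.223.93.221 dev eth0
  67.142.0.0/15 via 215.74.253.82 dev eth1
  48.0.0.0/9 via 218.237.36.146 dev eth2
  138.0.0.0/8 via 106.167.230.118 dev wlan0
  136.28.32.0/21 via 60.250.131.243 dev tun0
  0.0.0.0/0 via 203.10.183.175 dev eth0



Longest prefix match for 92.161.247.243:
  /14 9.252.0.0: no
  /15 67.142.0.0: no
  /9 48.0.0.0: no
  /8 138.0.0.0: no
  /21 136.28.32.0: no
  /0 0.0.0.0: MATCH
Selected: next-hop 203.10.183.175 via eth0 (matched /0)


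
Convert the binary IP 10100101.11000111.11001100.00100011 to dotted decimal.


10100101 = 165
11000111 = 199
11001100 = 204
00100011 = 35
IP: 165.199.204.35


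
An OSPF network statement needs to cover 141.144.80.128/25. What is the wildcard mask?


Subnet mask: 255.255.255.128
Wildcard = 255.255.255.255 - subnet mask
255 - 255 = 0
255 - 255 = 0
255 - 255 = 0
255 - 128 = 127
Wildcard: 0.0.0.127


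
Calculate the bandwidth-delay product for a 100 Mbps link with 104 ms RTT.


BDP = bandwidth * RTT
= 100 Mbps * 104 ms
= 100 * 1e6 * 104 / 1000 bits
= 10400000 bits
= 1300000 bytes
= 1269.5312 KB
BDP = 10400000 bits (1300000 bytes)


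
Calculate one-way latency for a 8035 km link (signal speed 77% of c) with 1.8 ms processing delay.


Speed = 0.77 * 3e5 km/s = 231000 km/s
Propagation delay = 8035 / 231000 = 0.0348 s = 34.7835 ms
Processing delay = 1.8 ms
Total one-way latency = 36.5835 ms


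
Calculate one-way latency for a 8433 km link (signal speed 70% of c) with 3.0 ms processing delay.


Speed = 0.7 * 3e5 km/s = 210000 km/s
Propagation delay = 8433 / 210000 = 0.0402 s = 40.1571 ms
Processing delay = 3.0 ms
Total one-way latency = 43.1571 ms


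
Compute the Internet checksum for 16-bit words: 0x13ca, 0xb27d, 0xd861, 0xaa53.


Sum all words (with carry folding):
+ 0x13ca = 0x13ca
+ 0xb27d = 0xc647
+ 0xd861 = 0x9ea9
+ 0xaa53 = 0x48fd
One's complement: ~0x48fd
Checksum = 0xb702


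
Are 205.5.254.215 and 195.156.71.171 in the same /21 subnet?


Mask: 255.255.248.0
205.5.254.215 AND mask = 205.5.248.0
195.156.71.171 AND mask = 195.156.64.0
No, different subnets (205.5.248.0 vs 195.156.64.0)


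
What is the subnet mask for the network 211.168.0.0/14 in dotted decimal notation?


/14 means 14 network bits, 18 host bits
Binary: 11111111111111000000000000000000
Mask: 255.252.0.0


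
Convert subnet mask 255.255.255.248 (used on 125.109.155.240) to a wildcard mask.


Subnet mask: 255.255.255.248
Wildcard = 255.255.255.255 - subnet mask
255 - 255 = 0
255 - 255 = 0
255 - 255 = 0
255 - 248 = 7
Wildcard: 0.0.0.7


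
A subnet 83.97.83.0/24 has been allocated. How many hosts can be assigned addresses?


Host bits = 32 - 24 = 8
Total addresses = 2^8 = 256
Usable = total - 2 (network and broadcast)
Usable hosts: 254


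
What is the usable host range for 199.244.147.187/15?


Network: 199.244.0.0
Broadcast: 199.245.255.255
First usable = network + 1
Last usable = broadcast - 1
Range: 199.244.0.1 to 199.245.255.254


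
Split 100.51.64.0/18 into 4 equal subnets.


New prefix = 18 + 2 = 20
Each subnet has 4096 addresses
  100.51.64.0/20
  100.51.80.0/20
  100.51.96.0/20
  100.51.112.0/20
Subnets: 100.51.64.0/20, 100.51.80.0/20, 100.51.96.0/20, 100.51.112.0/20


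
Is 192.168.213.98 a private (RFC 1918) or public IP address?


RFC 1918 private ranges:
  10.0.0.0/8 (10.0.0.0 - 10.255.255.255)
  172.16.0.0/12 (172.16.0.0 - 172.31.255.255)
  192.168.0.0/16 (192.168.0.0 - 192.168.255.255)
Private (in 192.168.0.0/16)


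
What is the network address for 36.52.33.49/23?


IP:   00100100.00110100.00100001.00110001
Mask: 11111111.11111111.11111110.00000000
AND operation:
Net:  00100100.00110100.00100000.00000000
Network: 36.52.32.0/23


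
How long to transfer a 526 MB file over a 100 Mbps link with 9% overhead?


Effective throughput = 100 * (1 - 9/100) = 91 Mbps
File size in Mb = 526 * 8 = 4208 Mb
Time = 4208 / 91
Time = 46.2418 seconds


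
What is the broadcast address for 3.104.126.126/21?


Network: 3.104.120.0/21
Host bits = 11
Set all host bits to 1:
Broadcast: 3.104.127.255


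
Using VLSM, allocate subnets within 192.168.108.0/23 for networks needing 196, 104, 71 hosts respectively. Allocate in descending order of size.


196 hosts -> /24 (254 usable): 192.168.108.0/24
104 hosts -> /25 (126 usable): 192.168.109.0/25
71 hosts -> /25 (126 usable): 192.168.109.128/25
Allocation: 192.168.108.0/24 (196 hosts, 254 usable); 192.168.109.0/25 (104 hosts, 126 usable); 192.168.109.128/25 (71 hosts, 126 usable)


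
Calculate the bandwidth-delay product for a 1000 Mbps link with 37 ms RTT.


BDP = bandwidth * RTT
= 1000 Mbps * 37 ms
= 1000 * 1e6 * 37 / 1000 bits
= 37000000 bits
= 4625000 bytes
= 4516.6016 KB
BDP = 37000000 bits (4625000 bytes)


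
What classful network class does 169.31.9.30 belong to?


First octet: 169
Binary: 10101001
10xxxxxx -> Class B (128-191)
Class B, default mask 255.255.0.0 (/16)


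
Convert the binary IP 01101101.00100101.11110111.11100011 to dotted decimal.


01101101 = 109
00100101 = 37
11110111 = 247
11100011 = 227
IP: 109.37.247.227


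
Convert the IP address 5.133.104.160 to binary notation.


5 = 00000101
133 = 10000101
104 = 01101000
160 = 10100000
Binary: 00000101.10000101.01101000.10100000


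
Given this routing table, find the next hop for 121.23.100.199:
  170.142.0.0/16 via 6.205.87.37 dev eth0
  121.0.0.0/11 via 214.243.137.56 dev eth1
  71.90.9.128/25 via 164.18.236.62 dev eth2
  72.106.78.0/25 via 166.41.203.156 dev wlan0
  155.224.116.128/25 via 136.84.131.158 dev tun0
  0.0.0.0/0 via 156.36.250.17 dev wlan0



Longest prefix match for 121.23.100.199:
  /16 170.142.0.0: no
  /11 121.0.0.0: MATCH
  /25 71.90.9.128: no
  /25 72.106.78.0: no
  /25 155.224.116.128: no
  /0 0.0.0.0: MATCH
Selected: next-hop 214.243.137.56 via eth1 (matched /11)


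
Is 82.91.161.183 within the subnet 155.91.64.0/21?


Subnet network: 155.91.64.0
Test IP AND mask: 82.91.160.0
No, 82.91.161.183 is not in 155.91.64.0/21


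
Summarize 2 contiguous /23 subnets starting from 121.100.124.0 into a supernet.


Original prefix: /23
Number of subnets: 2 = 2^1
New prefix = 23 - 1 = 22
Supernet: 121.100.124.0/22


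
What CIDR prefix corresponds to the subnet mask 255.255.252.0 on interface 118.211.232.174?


Binary: 11111111.11111111.11111100.00000000
Count leading 1s
Prefix: /22


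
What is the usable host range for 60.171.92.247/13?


Network: 60.168.0.0
Broadcast: 60.175.255.255
First usable = network + 1
Last usable = broadcast - 1
Range: 60.168.0.1 to 60.175.255.254


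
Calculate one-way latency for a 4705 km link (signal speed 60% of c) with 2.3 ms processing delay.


Speed = 0.6 * 3e5 km/s = 180000 km/s
Propagation delay = 4705 / 180000 = 0.0261 s = 26.1389 ms
Processing delay = 2.3 ms
Total one-way latency = 28.4389 ms


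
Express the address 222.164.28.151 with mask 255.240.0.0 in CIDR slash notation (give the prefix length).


Binary: 11111111.11110000.00000000.00000000
Count leading 1s
Prefix: /12


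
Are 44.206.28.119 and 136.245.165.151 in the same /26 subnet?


Mask: 255.255.255.192
44.206.28.119 AND mask = 44.206.28.64
136.245.165.151 AND mask = 136.245.165.128
No, different subnets (44.206.28.64 vs 136.245.165.128)


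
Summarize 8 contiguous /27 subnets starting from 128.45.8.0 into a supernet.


Original prefix: /27
Number of subnets: 8 = 2^3
New prefix = 27 - 3 = 24
Supernet: 128.45.8.0/24


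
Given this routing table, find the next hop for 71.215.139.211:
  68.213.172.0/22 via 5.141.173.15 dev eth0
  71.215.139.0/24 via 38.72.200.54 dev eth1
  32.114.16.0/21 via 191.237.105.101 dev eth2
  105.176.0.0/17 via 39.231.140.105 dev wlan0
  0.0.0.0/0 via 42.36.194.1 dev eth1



Longest prefix match for 71.215.139.211:
  /22 68.213.172.0: no
  /24 71.215.139.0: MATCH
  /21 32.114.16.0: no
  /17 105.176.0.0: no
  /0 0.0.0.0: MATCH
Selected: next-hop 38.72.200.54 via eth1 (matched /24)


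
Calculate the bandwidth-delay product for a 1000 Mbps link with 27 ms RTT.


BDP = bandwidth * RTT
= 1000 Mbps * 27 ms
= 1000 * 1e6 * 27 / 1000 bits
= 27000000 bits
= 3375000 bytes
= 3295.8984 KB
BDP = 27000000 bits (3375000 bytes)


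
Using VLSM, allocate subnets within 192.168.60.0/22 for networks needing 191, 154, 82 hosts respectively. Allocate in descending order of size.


191 hosts -> /24 (254 usable): 192.168.60.0/24
154 hosts -> /24 (254 usable): 192.168.61.0/24
82 hosts -> /25 (126 usable): 192.168.62.0/25
Allocation: 192.168.60.0/24 (191 hosts, 254 usable); 192.168.61.0/24 (154 hosts, 254 usable); 192.168.62.0/25 (82 hosts, 126 usable)


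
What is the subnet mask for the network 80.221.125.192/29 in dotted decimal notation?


/29 means 29 network bits, 3 host bits
Binary: 11111111111111111111111111111000
Mask: 255.255.255.248


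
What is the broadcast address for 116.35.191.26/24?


Network: 116.35.191.0/24
Host bits = 8
Set all host bits to 1:
Broadcast: 116.35.191.255


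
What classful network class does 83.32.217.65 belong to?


First octet: 83
Binary: 01010011
0xxxxxxx -> Class A (1-126)
Class A, default mask 255.0.0.0 (/8)


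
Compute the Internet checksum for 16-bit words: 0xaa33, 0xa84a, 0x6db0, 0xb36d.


Sum all words (with carry folding):
+ 0xaa33 = 0xaa33
+ 0xa84a = 0x527e
+ 0x6db0 = 0xc02e
+ 0xb36d = 0x739c
One's complement: ~0x739c
Checksum = 0x8c63


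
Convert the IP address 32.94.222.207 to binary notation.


32 = 00100000
94 = 01011110
222 = 11011110
207 = 11001111
Binary: 00100000.01011110.11011110.11001111


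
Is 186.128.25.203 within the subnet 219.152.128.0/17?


Subnet network: 219.152.128.0
Test IP AND mask: 186.128.0.0
No, 186.128.25.203 is not in 219.152.128.0/17


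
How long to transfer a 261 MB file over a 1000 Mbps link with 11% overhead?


Effective throughput = 1000 * (1 - 11/100) = 890 Mbps
File size in Mb = 261 * 8 = 2088 Mb
Time = 2088 / 890
Time = 2.3461 seconds


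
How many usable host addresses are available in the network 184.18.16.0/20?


Host bits = 32 - 20 = 12
Total addresses = 2^12 = 4096
Usable = total - 2 (network and broadcast)
Usable hosts: 4094


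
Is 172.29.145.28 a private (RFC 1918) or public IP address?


RFC 1918 private ranges:
  10.0.0.0/8 (10.0.0.0 - 10.255.255.255)
  172.16.0.0/12 (172.16.0.0 - 172.31.255.255)
  192.168.0.0/16 (192.168.0.0 - 192.168.255.255)
Private (in 172.16.0.0/12)


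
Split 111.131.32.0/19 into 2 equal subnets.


New prefix = 19 + 1 = 20
Each subnet has 4096 addresses
  111.131.32.0/20
  111.131.48.0/20
Subnets: 111.131.32.0/20, 111.131.48.0/20


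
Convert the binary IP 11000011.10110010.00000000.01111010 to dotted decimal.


11000011 = 195
10110010 = 178
00000000 = 0
01111010 = 122
IP: 195.178.0.122


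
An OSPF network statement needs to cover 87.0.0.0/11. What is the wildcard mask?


Subnet mask: 255.224.0.0
Wildcard = 255.255.255.255 - subnet mask
255 - 255 = 0
255 - 224 = 31
255 - 0 = 255
255 - 0 = 255
Wildcard: 0.31.255.255


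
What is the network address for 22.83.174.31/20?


IP:   00010110.01010011.10101110.00011111
Mask: 11111111.11111111.11110000.00000000
AND operation:
Net:  00010110.01010011.10100000.00000000
Network: 22.83.160.0/20


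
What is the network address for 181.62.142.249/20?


IP:   10110101.00111110.10001110.11111001
Mask: 11111111.11111111.11110000.00000000
AND operation:
Net:  10110101.00111110.10000000.00000000
Network: 181.62.128.0/20


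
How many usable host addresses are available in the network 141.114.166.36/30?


Host bits = 32 - 30 = 2
Total addresses = 2^2 = 4
Usable = total - 2 (network and broadcast)
Usable hosts: 2


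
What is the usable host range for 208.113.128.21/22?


Network: 208.113.128.0
Broadcast: 208.113.131.255
First usable = network + 1
Last usable = broadcast - 1
Range: 208.113.128.1 to 208.113.131.254


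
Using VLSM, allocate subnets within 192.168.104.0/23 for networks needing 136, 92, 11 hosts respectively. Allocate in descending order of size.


136 hosts -> /24 (254 usable): 192.168.104.0/24
92 hosts -> /25 (126 usable): 192.168.105.0/25
11 hosts -> /28 (14 usable): 192.168.105.128/28
Allocation: 192.168.104.0/24 (136 hosts, 254 usable); 192.168.105.0/25 (92 hosts, 126 usable); 192.168.105.128/28 (11 hosts, 14 usable)


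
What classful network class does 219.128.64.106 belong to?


First octet: 219
Binary: 11011011
110xxxxx -> Class C (192-223)
Class C, default mask 255.255.255.0 (/24)


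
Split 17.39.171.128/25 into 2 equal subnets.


New prefix = 25 + 1 = 26
Each subnet has 64 addresses
  17.39.171.128/26
  17.39.171.192/26
Subnets: 17.39.171.128/26, 17.39.171.192/26
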